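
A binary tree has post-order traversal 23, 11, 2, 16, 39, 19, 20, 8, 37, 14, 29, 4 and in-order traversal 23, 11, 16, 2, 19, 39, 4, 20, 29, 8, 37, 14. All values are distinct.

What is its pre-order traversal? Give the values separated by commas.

The last element of post-order is the root; it splits in-order into left and right subtrees.
Root 4: left subtree has 6 nodes {23, 11, 16, 2, 19, 39}, right has 5 {20, 29, 8, 37, 14}.
  Root 19: left subtree has 4 nodes {23, 11, 16, 2}, right has 1 {39}.
    Root 16: left subtree has 2 nodes {23, 11}, right has 1 {2}.
      Root 11: left subtree has 1 node {23}, right has 0 { }.
  Root 29: left subtree has 1 node {20}, right has 3 {8, 37, 14}.
    Root 14: left subtree has 2 nodes {8, 37}, right has 0 { }.
      Root 37: left subtree has 1 node {8}, right has 0 { }.

4, 19, 16, 11, 23, 2, 39, 29, 20, 14, 37, 8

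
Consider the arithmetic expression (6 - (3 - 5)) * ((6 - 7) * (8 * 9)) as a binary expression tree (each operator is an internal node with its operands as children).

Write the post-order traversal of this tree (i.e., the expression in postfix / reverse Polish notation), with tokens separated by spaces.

Post-order on an expression tree gives postfix notation: for each operator, emit left operand, right operand, then the operator.

6 3 5 - - 6 7 - 8 9 * * *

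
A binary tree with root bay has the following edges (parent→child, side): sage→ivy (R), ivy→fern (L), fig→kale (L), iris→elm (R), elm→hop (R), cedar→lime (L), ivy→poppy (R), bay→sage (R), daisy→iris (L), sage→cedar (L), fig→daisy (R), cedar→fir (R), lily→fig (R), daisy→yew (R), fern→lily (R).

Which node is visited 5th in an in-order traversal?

In-order visits the left subtree, then the node, then the right subtree.
At bay: no left child.
Visit bay.
At bay: go right to sage.
  At sage: go left to cedar.
    At cedar: go left to lime.
      lime is a leaf — visit lime.
    Visit cedar.
    At cedar: go right to fir.
      fir is a leaf — visit fir.
  Visit sage.
  At sage: go right to ivy.
    At ivy: go left to fern.
      At fern: no left child.
      Visit fern.
      At fern: go right to lily.
        At lily: no left child.
        Visit lily.
        At lily: go right to fig.
          At fig: go left to kale.
            kale is a leaf — visit kale.
          Visit fig.
          At fig: go right to daisy.
            At daisy: go left to iris.
              At iris: no left child.
              Visit iris.
              At iris: go right to elm.
                At elm: no left child.
                Visit elm.
                At elm: go right to hop.
                  hop is a leaf — visit hop.
            Visit daisy.
            At daisy: go right to yew.
              yew is a leaf — visit yew.
    Visit ivy.
    At ivy: go right to poppy.
      poppy is a leaf — visit poppy.
Full in-order sequence: bay, lime, cedar, fir, sage, fern, lily, kale, fig, iris, elm, hop, daisy, yew, ivy, poppy.

sage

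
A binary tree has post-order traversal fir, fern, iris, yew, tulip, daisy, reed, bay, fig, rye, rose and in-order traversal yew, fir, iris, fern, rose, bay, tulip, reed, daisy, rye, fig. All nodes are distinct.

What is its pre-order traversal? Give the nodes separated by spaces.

The last element of post-order is the root; it splits in-order into left and right subtrees.
Root rose: left subtree has 4 nodes {yew, fir, iris, fern}, right has 6 {bay, tulip, reed, daisy, rye, fig}.
  Root yew: left subtree has 0 nodes { }, right has 3 {fir, iris, fern}.
    Root iris: left subtree has 1 node {fir}, right has 1 {fern}.
  Root rye: left subtree has 4 nodes {bay, tulip, reed, daisy}, right has 1 {fig}.
    Root bay: left subtree has 0 nodes { }, right has 3 {tulip, reed, daisy}.
      Root reed: left subtree has 1 node {tulip}, right has 1 {daisy}.

rose yew iris fir fern rye bay reed tulip daisy fig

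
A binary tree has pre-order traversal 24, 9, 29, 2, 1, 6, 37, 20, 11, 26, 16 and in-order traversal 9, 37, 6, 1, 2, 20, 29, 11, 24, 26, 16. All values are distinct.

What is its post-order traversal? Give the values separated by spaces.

The first element of pre-order is the root; it splits in-order into left and right subtrees.
Root 24: left subtree has 8 nodes {9, 37, 6, 1, 2, 20, 29, 11}, right has 2 {26, 16}.
  Root 9: left subtree has 0 nodes { }, right has 7 {37, 6, 1, 2, 20, 29, 11}.
    Root 29: left subtree has 5 nodes {37, 6, 1, 2, 20}, right has 1 {11}.
      Root 2: left subtree has 3 nodes {37, 6, 1}, right has 1 {20}.
        Root 1: left subtree has 2 nodes {37, 6}, right has 0 { }.
          Root 6: left subtree has 1 node {37}, right has 0 { }.
  Root 26: left subtree has 0 nodes { }, right has 1 {16}.

37 6 1 20 2 11 29 9 16 26 24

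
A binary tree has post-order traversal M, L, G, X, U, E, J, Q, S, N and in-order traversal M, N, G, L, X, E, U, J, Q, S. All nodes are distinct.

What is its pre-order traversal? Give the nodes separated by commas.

N, M, S, Q, J, E, X, G, L, U

The last element of post-order is the root; it splits in-order into left and right subtrees.
Root N: left subtree has 1 node {M}, right has 8 {G, L, X, E, U, J, Q, S}.
  Root S: left subtree has 7 nodes {G, L, X, E, U, J, Q}, right has 0 { }.
    Root Q: left subtree has 6 nodes {G, L, X, E, U, J}, right has 0 { }.
      Root J: left subtree has 5 nodes {G, L, X, E, U}, right has 0 { }.
        Root E: left subtree has 3 nodes {G, L, X}, right has 1 {U}.
          Root X: left subtree has 2 nodes {G, L}, right has 0 { }.
            Root G: left subtree has 0 nodes { }, right has 1 {L}.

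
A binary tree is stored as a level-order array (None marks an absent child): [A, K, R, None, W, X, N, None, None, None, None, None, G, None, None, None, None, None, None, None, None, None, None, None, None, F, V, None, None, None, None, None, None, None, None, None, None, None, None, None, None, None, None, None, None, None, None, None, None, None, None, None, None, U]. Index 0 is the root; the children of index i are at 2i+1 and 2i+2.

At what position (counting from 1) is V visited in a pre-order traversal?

8

Pre-order visits the node, then its left subtree, then its right subtree.
Visit A.
At A: go left to K.
  Visit K.
  At K: no left child.
  At K: go right to W.
    W is a leaf — visit W.
At A: go right to R.
  Visit R.
  At R: go left to X.
    Visit X.
    At X: no left child.
    At X: go right to G.
      Visit G.
      At G: go left to F.
        F is a leaf — visit F.
      At G: go right to V.
        Visit V.
        At V: go left to U.
          U is a leaf — visit U.
        At V: no right child.
  At R: go right to N.
    N is a leaf — visit N.
Full pre-order sequence: A, K, W, R, X, G, F, V, U, N.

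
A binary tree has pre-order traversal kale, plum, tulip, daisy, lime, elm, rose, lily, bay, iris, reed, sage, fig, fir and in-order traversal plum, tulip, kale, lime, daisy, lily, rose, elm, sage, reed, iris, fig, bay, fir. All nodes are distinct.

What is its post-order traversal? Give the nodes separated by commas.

The first element of pre-order is the root; it splits in-order into left and right subtrees.
Root kale: left subtree has 2 nodes {plum, tulip}, right has 11 {lime, daisy, lily, rose, elm, sage, reed, iris, fig, bay, fir}.
  Root plum: left subtree has 0 nodes { }, right has 1 {tulip}.
  Root daisy: left subtree has 1 node {lime}, right has 9 {lily, rose, elm, sage, reed, iris, fig, bay, fir}.
    Root elm: left subtree has 2 nodes {lily, rose}, right has 6 {sage, reed, iris, fig, bay, fir}.
      Root rose: left subtree has 1 node {lily}, right has 0 { }.
      Root bay: left subtree has 4 nodes {sage, reed, iris, fig}, right has 1 {fir}.
        Root iris: left subtree has 2 nodes {sage, reed}, right has 1 {fig}.
          Root reed: left subtree has 1 node {sage}, right has 0 { }.

tulip, plum, lime, lily, rose, sage, reed, fig, iris, fir, bay, elm, daisy, kale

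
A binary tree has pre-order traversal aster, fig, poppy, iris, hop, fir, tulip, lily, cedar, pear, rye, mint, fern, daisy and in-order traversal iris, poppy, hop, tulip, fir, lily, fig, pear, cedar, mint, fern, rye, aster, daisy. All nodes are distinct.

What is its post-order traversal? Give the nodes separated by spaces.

The first element of pre-order is the root; it splits in-order into left and right subtrees.
Root aster: left subtree has 12 nodes {iris, poppy, hop, tulip, fir, lily, fig, pear, cedar, mint, fern, rye}, right has 1 {daisy}.
  Root fig: left subtree has 6 nodes {iris, poppy, hop, tulip, fir, lily}, right has 5 {pear, cedar, mint, fern, rye}.
    Root poppy: left subtree has 1 node {iris}, right has 4 {hop, tulip, fir, lily}.
      Root hop: left subtree has 0 nodes { }, right has 3 {tulip, fir, lily}.
        Root fir: left subtree has 1 node {tulip}, right has 1 {lily}.
    Root cedar: left subtree has 1 node {pear}, right has 3 {mint, fern, rye}.
      Root rye: left subtree has 2 nodes {mint, fern}, right has 0 { }.
        Root mint: left subtree has 0 nodes { }, right has 1 {fern}.

iris tulip lily fir hop poppy pear fern mint rye cedar fig daisy aster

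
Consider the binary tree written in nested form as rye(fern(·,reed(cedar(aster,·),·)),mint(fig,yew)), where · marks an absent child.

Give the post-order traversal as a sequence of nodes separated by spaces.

aster cedar reed fern fig yew mint rye

Post-order visits the left subtree, then the right subtree, then the node.
At rye: go left to fern.
  At fern: no left child.
  At fern: go right to reed.
    At reed: go left to cedar.
      At cedar: go left to aster.
        aster is a leaf — visit aster.
      At cedar: no right child.
      Visit cedar.
    At reed: no right child.
    Visit reed.
  Visit fern.
At rye: go right to mint.
  At mint: go left to fig.
    fig is a leaf — visit fig.
  At mint: go right to yew.
    yew is a leaf — visit yew.
  Visit mint.
Visit rye.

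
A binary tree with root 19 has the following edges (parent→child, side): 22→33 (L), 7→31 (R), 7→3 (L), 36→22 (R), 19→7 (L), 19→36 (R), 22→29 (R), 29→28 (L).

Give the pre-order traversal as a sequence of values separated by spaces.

Pre-order visits the node, then its left subtree, then its right subtree.
Visit 19.
At 19: go left to 7.
  Visit 7.
  At 7: go left to 3.
    3 is a leaf — visit 3.
  At 7: go right to 31.
    31 is a leaf — visit 31.
At 19: go right to 36.
  Visit 36.
  At 36: no left child.
  At 36: go right to 22.
    Visit 22.
    At 22: go left to 33.
      33 is a leaf — visit 33.
    At 22: go right to 29.
      Visit 29.
      At 29: go left to 28.
        28 is a leaf — visit 28.
      At 29: no right child.

19 7 3 31 36 22 33 29 28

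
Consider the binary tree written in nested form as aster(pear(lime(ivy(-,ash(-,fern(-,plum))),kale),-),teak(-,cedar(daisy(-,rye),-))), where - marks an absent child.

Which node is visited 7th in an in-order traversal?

In-order visits the left subtree, then the node, then the right subtree.
At aster: go left to pear.
  At pear: go left to lime.
    At lime: go left to ivy.
      At ivy: no left child.
      Visit ivy.
      At ivy: go right to ash.
        At ash: no left child.
        Visit ash.
        At ash: go right to fern.
          At fern: no left child.
          Visit fern.
          At fern: go right to plum.
            plum is a leaf — visit plum.
    Visit lime.
    At lime: go right to kale.
      kale is a leaf — visit kale.
  Visit pear.
  At pear: no right child.
Visit aster.
At aster: go right to teak.
  At teak: no left child.
  Visit teak.
  At teak: go right to cedar.
    At cedar: go left to daisy.
      At daisy: no left child.
      Visit daisy.
      At daisy: go right to rye.
        rye is a leaf — visit rye.
    Visit cedar.
    At cedar: no right child.
Full in-order sequence: ivy, ash, fern, plum, lime, kale, pear, aster, teak, daisy, rye, cedar.

pear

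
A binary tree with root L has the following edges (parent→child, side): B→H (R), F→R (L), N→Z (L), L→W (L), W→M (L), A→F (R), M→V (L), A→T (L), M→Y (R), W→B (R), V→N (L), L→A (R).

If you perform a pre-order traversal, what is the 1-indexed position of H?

Pre-order visits the node, then its left subtree, then its right subtree.
Visit L.
At L: go left to W.
  Visit W.
  At W: go left to M.
    Visit M.
    At M: go left to V.
      Visit V.
      At V: go left to N.
        Visit N.
        At N: go left to Z.
          Z is a leaf — visit Z.
        At N: no right child.
      At V: no right child.
    At M: go right to Y.
      Y is a leaf — visit Y.
  At W: go right to B.
    Visit B.
    At B: no left child.
    At B: go right to H.
      H is a leaf — visit H.
At L: go right to A.
  Visit A.
  At A: go left to T.
    T is a leaf — visit T.
  At A: go right to F.
    Visit F.
    At F: go left to R.
      R is a leaf — visit R.
    At F: no right child.
Full pre-order sequence: L, W, M, V, N, Z, Y, B, H, A, T, F, R.

9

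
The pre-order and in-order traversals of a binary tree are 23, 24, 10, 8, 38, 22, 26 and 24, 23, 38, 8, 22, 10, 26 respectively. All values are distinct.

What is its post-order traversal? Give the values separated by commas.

24, 38, 22, 8, 26, 10, 23

The first element of pre-order is the root; it splits in-order into left and right subtrees.
Root 23: left subtree has 1 node {24}, right has 5 {38, 8, 22, 10, 26}.
  Root 10: left subtree has 3 nodes {38, 8, 22}, right has 1 {26}.
    Root 8: left subtree has 1 node {38}, right has 1 {22}.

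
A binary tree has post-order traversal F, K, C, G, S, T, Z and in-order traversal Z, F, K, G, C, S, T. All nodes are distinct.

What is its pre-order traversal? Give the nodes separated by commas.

Z, T, S, G, K, F, C

The last element of post-order is the root; it splits in-order into left and right subtrees.
Root Z: left subtree has 0 nodes { }, right has 6 {F, K, G, C, S, T}.
  Root T: left subtree has 5 nodes {F, K, G, C, S}, right has 0 { }.
    Root S: left subtree has 4 nodes {F, K, G, C}, right has 0 { }.
      Root G: left subtree has 2 nodes {F, K}, right has 1 {C}.
        Root K: left subtree has 1 node {F}, right has 0 { }.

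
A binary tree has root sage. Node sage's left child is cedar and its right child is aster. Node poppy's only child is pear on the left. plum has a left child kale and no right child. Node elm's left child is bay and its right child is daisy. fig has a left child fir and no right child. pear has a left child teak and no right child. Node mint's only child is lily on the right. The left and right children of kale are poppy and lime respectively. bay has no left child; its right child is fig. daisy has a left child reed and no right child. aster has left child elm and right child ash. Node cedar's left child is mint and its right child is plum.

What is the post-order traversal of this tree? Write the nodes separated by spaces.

Post-order visits the left subtree, then the right subtree, then the node.
At sage: go left to cedar.
  At cedar: go left to mint.
    At mint: no left child.
    At mint: go right to lily.
      lily is a leaf — visit lily.
    Visit mint.
  At cedar: go right to plum.
    At plum: go left to kale.
      At kale: go left to poppy.
        At poppy: go left to pear.
          At pear: go left to teak.
            teak is a leaf — visit teak.
          At pear: no right child.
          Visit pear.
        At poppy: no right child.
        Visit poppy.
      At kale: go right to lime.
        lime is a leaf — visit lime.
      Visit kale.
    At plum: no right child.
    Visit plum.
  Visit cedar.
At sage: go right to aster.
  At aster: go left to elm.
    At elm: go left to bay.
      At bay: no left child.
      At bay: go right to fig.
        At fig: go left to fir.
          fir is a leaf — visit fir.
        At fig: no right child.
        Visit fig.
      Visit bay.
    At elm: go right to daisy.
      At daisy: go left to reed.
        reed is a leaf — visit reed.
      At daisy: no right child.
      Visit daisy.
    Visit elm.
  At aster: go right to ash.
    ash is a leaf — visit ash.
  Visit aster.
Visit sage.

lily mint teak pear poppy lime kale plum cedar fir fig bay reed daisy elm ash aster sage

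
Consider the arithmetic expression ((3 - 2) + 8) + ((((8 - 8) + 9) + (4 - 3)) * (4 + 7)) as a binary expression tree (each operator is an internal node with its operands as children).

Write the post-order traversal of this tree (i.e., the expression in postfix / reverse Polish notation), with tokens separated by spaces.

3 2 - 8 + 8 8 - 9 + 4 3 - + 4 7 + * +

Post-order on an expression tree gives postfix notation: for each operator, emit left operand, right operand, then the operator.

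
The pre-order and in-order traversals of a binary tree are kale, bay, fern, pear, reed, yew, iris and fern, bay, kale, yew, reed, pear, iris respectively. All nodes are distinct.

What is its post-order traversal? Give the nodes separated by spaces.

fern bay yew reed iris pear kale

The first element of pre-order is the root; it splits in-order into left and right subtrees.
Root kale: left subtree has 2 nodes {fern, bay}, right has 4 {yew, reed, pear, iris}.
  Root bay: left subtree has 1 node {fern}, right has 0 { }.
  Root pear: left subtree has 2 nodes {yew, reed}, right has 1 {iris}.
    Root reed: left subtree has 1 node {yew}, right has 0 { }.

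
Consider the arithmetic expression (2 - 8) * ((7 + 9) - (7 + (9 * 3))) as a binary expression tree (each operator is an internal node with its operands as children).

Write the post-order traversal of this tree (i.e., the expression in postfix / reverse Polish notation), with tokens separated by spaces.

Post-order on an expression tree gives postfix notation: for each operator, emit left operand, right operand, then the operator.

2 8 - 7 9 + 7 9 3 * + - *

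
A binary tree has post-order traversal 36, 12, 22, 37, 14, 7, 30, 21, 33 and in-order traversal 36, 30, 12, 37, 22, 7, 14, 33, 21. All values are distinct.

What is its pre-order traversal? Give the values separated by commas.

33, 30, 36, 7, 37, 12, 22, 14, 21

The last element of post-order is the root; it splits in-order into left and right subtrees.
Root 33: left subtree has 7 nodes {36, 30, 12, 37, 22, 7, 14}, right has 1 {21}.
  Root 30: left subtree has 1 node {36}, right has 5 {12, 37, 22, 7, 14}.
    Root 7: left subtree has 3 nodes {12, 37, 22}, right has 1 {14}.
      Root 37: left subtree has 1 node {12}, right has 1 {22}.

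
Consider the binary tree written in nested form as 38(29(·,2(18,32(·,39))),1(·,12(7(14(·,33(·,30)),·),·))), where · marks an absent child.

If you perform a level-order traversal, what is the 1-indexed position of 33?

Level-order visits nodes level by level from the root, left to right within each level.
Level 0: 38
Level 1: 29, 1
Level 2: 2, 12
Level 3: 18, 32, 7
Level 4: 39, 14
Level 5: 33
Level 6: 30
Full level-order sequence: 38, 29, 1, 2, 12, 18, 32, 7, 39, 14, 33, 30.

11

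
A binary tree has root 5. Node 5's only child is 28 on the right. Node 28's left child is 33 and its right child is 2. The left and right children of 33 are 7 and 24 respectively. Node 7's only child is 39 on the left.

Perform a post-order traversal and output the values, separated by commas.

39, 7, 24, 33, 2, 28, 5

Post-order visits the left subtree, then the right subtree, then the node.
At 5: no left child.
At 5: go right to 28.
  At 28: go left to 33.
    At 33: go left to 7.
      At 7: go left to 39.
        39 is a leaf — visit 39.
      At 7: no right child.
      Visit 7.
    At 33: go right to 24.
      24 is a leaf — visit 24.
    Visit 33.
  At 28: go right to 2.
    2 is a leaf — visit 2.
  Visit 28.
Visit 5.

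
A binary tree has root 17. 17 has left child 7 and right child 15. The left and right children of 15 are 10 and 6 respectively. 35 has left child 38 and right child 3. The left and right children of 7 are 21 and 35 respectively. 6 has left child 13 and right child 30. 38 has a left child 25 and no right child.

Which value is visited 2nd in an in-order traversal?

In-order visits the left subtree, then the node, then the right subtree.
At 17: go left to 7.
  At 7: go left to 21.
    21 is a leaf — visit 21.
  Visit 7.
  At 7: go right to 35.
    At 35: go left to 38.
      At 38: go left to 25.
        25 is a leaf — visit 25.
      Visit 38.
      At 38: no right child.
    Visit 35.
    At 35: go right to 3.
      3 is a leaf — visit 3.
Visit 17.
At 17: go right to 15.
  At 15: go left to 10.
    10 is a leaf — visit 10.
  Visit 15.
  At 15: go right to 6.
    At 6: go left to 13.
      13 is a leaf — visit 13.
    Visit 6.
    At 6: go right to 30.
      30 is a leaf — visit 30.
Full in-order sequence: 21, 7, 25, 38, 35, 3, 17, 10, 15, 13, 6, 30.

7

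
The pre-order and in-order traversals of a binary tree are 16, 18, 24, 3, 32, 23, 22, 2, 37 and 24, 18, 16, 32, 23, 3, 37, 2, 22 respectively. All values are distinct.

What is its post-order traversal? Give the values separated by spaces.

The first element of pre-order is the root; it splits in-order into left and right subtrees.
Root 16: left subtree has 2 nodes {24, 18}, right has 6 {32, 23, 3, 37, 2, 22}.
  Root 18: left subtree has 1 node {24}, right has 0 { }.
  Root 3: left subtree has 2 nodes {32, 23}, right has 3 {37, 2, 22}.
    Root 32: left subtree has 0 nodes { }, right has 1 {23}.
    Root 22: left subtree has 2 nodes {37, 2}, right has 0 { }.
      Root 2: left subtree has 1 node {37}, right has 0 { }.

24 18 23 32 37 2 22 3 16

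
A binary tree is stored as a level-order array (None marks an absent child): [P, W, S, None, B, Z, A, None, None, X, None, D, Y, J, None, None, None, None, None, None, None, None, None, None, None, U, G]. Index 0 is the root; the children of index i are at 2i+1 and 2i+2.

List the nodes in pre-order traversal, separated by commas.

Pre-order visits the node, then its left subtree, then its right subtree.
Visit P.
At P: go left to W.
  Visit W.
  At W: no left child.
  At W: go right to B.
    Visit B.
    At B: go left to X.
      X is a leaf — visit X.
    At B: no right child.
At P: go right to S.
  Visit S.
  At S: go left to Z.
    Visit Z.
    At Z: go left to D.
      D is a leaf — visit D.
    At Z: go right to Y.
      Visit Y.
      At Y: go left to U.
        U is a leaf — visit U.
      At Y: go right to G.
        G is a leaf — visit G.
  At S: go right to A.
    Visit A.
    At A: go left to J.
      J is a leaf — visit J.
    At A: no right child.

P, W, B, X, S, Z, D, Y, U, G, A, J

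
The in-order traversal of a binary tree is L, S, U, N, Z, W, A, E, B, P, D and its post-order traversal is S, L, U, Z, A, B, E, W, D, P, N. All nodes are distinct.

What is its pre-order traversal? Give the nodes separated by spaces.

The last element of post-order is the root; it splits in-order into left and right subtrees.
Root N: left subtree has 3 nodes {L, S, U}, right has 7 {Z, W, A, E, B, P, D}.
  Root U: left subtree has 2 nodes {L, S}, right has 0 { }.
    Root L: left subtree has 0 nodes { }, right has 1 {S}.
  Root P: left subtree has 5 nodes {Z, W, A, E, B}, right has 1 {D}.
    Root W: left subtree has 1 node {Z}, right has 3 {A, E, B}.
      Root E: left subtree has 1 node {A}, right has 1 {B}.

N U L S P W Z E A B D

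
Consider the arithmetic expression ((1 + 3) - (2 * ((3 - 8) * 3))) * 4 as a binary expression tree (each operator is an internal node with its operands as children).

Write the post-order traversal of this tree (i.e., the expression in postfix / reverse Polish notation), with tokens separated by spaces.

Post-order on an expression tree gives postfix notation: for each operator, emit left operand, right operand, then the operator.

1 3 + 2 3 8 - 3 * * - 4 *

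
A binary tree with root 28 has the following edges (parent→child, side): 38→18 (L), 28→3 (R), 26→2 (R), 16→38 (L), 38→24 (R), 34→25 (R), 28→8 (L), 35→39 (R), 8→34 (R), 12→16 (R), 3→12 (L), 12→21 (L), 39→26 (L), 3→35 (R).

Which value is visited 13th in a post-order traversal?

35

Post-order visits the left subtree, then the right subtree, then the node.
At 28: go left to 8.
  At 8: no left child.
  At 8: go right to 34.
    At 34: no left child.
    At 34: go right to 25.
      25 is a leaf — visit 25.
    Visit 34.
  Visit 8.
At 28: go right to 3.
  At 3: go left to 12.
    At 12: go left to 21.
      21 is a leaf — visit 21.
    At 12: go right to 16.
      At 16: go left to 38.
        At 38: go left to 18.
          18 is a leaf — visit 18.
        At 38: go right to 24.
          24 is a leaf — visit 24.
        Visit 38.
      At 16: no right child.
      Visit 16.
    Visit 12.
  At 3: go right to 35.
    At 35: no left child.
    At 35: go right to 39.
      At 39: go left to 26.
        At 26: no left child.
        At 26: go right to 2.
          2 is a leaf — visit 2.
        Visit 26.
      At 39: no right child.
      Visit 39.
    Visit 35.
  Visit 3.
Visit 28.
Full post-order sequence: 25, 34, 8, 21, 18, 24, 38, 16, 12, 2, 26, 39, 35, 3, 28.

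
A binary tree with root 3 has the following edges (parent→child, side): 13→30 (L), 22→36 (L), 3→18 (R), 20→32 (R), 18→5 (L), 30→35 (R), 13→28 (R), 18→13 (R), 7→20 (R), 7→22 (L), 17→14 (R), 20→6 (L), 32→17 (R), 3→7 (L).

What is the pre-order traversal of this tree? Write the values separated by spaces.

3 7 22 36 20 6 32 17 14 18 5 13 30 35 28

Pre-order visits the node, then its left subtree, then its right subtree.
Visit 3.
At 3: go left to 7.
  Visit 7.
  At 7: go left to 22.
    Visit 22.
    At 22: go left to 36.
      36 is a leaf — visit 36.
    At 22: no right child.
  At 7: go right to 20.
    Visit 20.
    At 20: go left to 6.
      6 is a leaf — visit 6.
    At 20: go right to 32.
      Visit 32.
      At 32: no left child.
      At 32: go right to 17.
        Visit 17.
        At 17: no left child.
        At 17: go right to 14.
          14 is a leaf — visit 14.
At 3: go right to 18.
  Visit 18.
  At 18: go left to 5.
    5 is a leaf — visit 5.
  At 18: go right to 13.
    Visit 13.
    At 13: go left to 30.
      Visit 30.
      At 30: no left child.
      At 30: go right to 35.
        35 is a leaf — visit 35.
    At 13: go right to 28.
      28 is a leaf — visit 28.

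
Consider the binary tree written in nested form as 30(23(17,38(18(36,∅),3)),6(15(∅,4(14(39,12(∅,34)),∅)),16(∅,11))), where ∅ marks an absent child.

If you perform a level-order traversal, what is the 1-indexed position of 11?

Level-order visits nodes level by level from the root, left to right within each level.
Level 0: 30
Level 1: 23, 6
Level 2: 17, 38, 15, 16
Level 3: 18, 3, 4, 11
Level 4: 36, 14
Level 5: 39, 12
Level 6: 34
Full level-order sequence: 30, 23, 6, 17, 38, 15, 16, 18, 3, 4, 11, 36, 14, 39, 12, 34.

11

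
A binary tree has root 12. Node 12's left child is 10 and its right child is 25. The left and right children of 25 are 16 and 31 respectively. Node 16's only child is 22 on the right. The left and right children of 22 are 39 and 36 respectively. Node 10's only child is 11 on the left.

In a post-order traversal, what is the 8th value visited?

Post-order visits the left subtree, then the right subtree, then the node.
At 12: go left to 10.
  At 10: go left to 11.
    11 is a leaf — visit 11.
  At 10: no right child.
  Visit 10.
At 12: go right to 25.
  At 25: go left to 16.
    At 16: no left child.
    At 16: go right to 22.
      At 22: go left to 39.
        39 is a leaf — visit 39.
      At 22: go right to 36.
        36 is a leaf — visit 36.
      Visit 22.
    Visit 16.
  At 25: go right to 31.
    31 is a leaf — visit 31.
  Visit 25.
Visit 12.
Full post-order sequence: 11, 10, 39, 36, 22, 16, 31, 25, 12.

25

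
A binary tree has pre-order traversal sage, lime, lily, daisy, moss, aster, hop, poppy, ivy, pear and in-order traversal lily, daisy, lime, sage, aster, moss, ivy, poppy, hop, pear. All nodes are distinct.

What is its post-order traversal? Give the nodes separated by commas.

daisy, lily, lime, aster, ivy, poppy, pear, hop, moss, sage

The first element of pre-order is the root; it splits in-order into left and right subtrees.
Root sage: left subtree has 3 nodes {lily, daisy, lime}, right has 6 {aster, moss, ivy, poppy, hop, pear}.
  Root lime: left subtree has 2 nodes {lily, daisy}, right has 0 { }.
    Root lily: left subtree has 0 nodes { }, right has 1 {daisy}.
  Root moss: left subtree has 1 node {aster}, right has 4 {ivy, poppy, hop, pear}.
    Root hop: left subtree has 2 nodes {ivy, poppy}, right has 1 {pear}.
      Root poppy: left subtree has 1 node {ivy}, right has 0 { }.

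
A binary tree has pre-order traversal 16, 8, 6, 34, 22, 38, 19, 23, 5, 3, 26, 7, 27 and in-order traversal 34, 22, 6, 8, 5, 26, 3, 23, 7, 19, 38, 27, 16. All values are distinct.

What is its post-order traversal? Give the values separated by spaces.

The first element of pre-order is the root; it splits in-order into left and right subtrees.
Root 16: left subtree has 12 nodes {34, 22, 6, 8, 5, 26, 3, 23, 7, 19, 38, 27}, right has 0 { }.
  Root 8: left subtree has 3 nodes {34, 22, 6}, right has 8 {5, 26, 3, 23, 7, 19, 38, 27}.
    Root 6: left subtree has 2 nodes {34, 22}, right has 0 { }.
      Root 34: left subtree has 0 nodes { }, right has 1 {22}.
    Root 38: left subtree has 6 nodes {5, 26, 3, 23, 7, 19}, right has 1 {27}.
      Root 19: left subtree has 5 nodes {5, 26, 3, 23, 7}, right has 0 { }.
        Root 23: left subtree has 3 nodes {5, 26, 3}, right has 1 {7}.
          Root 5: left subtree has 0 nodes { }, right has 2 {26, 3}.
            Root 3: left subtree has 1 node {26}, right has 0 { }.

22 34 6 26 3 5 7 23 19 27 38 8 16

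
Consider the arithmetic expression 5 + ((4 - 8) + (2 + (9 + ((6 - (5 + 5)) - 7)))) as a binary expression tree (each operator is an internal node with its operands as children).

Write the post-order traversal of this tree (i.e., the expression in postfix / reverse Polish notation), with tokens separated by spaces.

5 4 8 - 2 9 6 5 5 + - 7 - + + + +

Post-order on an expression tree gives postfix notation: for each operator, emit left operand, right operand, then the operator.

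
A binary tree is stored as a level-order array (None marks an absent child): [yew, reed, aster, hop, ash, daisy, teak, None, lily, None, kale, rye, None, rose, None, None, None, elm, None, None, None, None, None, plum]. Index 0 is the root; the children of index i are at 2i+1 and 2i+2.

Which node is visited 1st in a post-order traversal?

Post-order visits the left subtree, then the right subtree, then the node.
At yew: go left to reed.
  At reed: go left to hop.
    At hop: no left child.
    At hop: go right to lily.
      At lily: go left to elm.
        elm is a leaf — visit elm.
      At lily: no right child.
      Visit lily.
    Visit hop.
  At reed: go right to ash.
    At ash: no left child.
    At ash: go right to kale.
      kale is a leaf — visit kale.
    Visit ash.
  Visit reed.
At yew: go right to aster.
  At aster: go left to daisy.
    At daisy: go left to rye.
      At rye: go left to plum.
        plum is a leaf — visit plum.
      At rye: no right child.
      Visit rye.
    At daisy: no right child.
    Visit daisy.
  At aster: go right to teak.
    At teak: go left to rose.
      rose is a leaf — visit rose.
    At teak: no right child.
    Visit teak.
  Visit aster.
Visit yew.
Full post-order sequence: elm, lily, hop, kale, ash, reed, plum, rye, daisy, rose, teak, aster, yew.

elm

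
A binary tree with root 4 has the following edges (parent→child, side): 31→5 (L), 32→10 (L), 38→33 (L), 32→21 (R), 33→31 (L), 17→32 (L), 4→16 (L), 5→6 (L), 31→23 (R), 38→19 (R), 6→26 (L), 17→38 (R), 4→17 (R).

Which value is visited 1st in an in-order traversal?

In-order visits the left subtree, then the node, then the right subtree.
At 4: go left to 16.
  16 is a leaf — visit 16.
Visit 4.
At 4: go right to 17.
  At 17: go left to 32.
    At 32: go left to 10.
      10 is a leaf — visit 10.
    Visit 32.
    At 32: go right to 21.
      21 is a leaf — visit 21.
  Visit 17.
  At 17: go right to 38.
    At 38: go left to 33.
      At 33: go left to 31.
        At 31: go left to 5.
          At 5: go left to 6.
            At 6: go left to 26.
              26 is a leaf — visit 26.
            Visit 6.
            At 6: no right child.
          Visit 5.
          At 5: no right child.
        Visit 31.
        At 31: go right to 23.
          23 is a leaf — visit 23.
      Visit 33.
      At 33: no right child.
    Visit 38.
    At 38: go right to 19.
      19 is a leaf — visit 19.
Full in-order sequence: 16, 4, 10, 32, 21, 17, 26, 6, 5, 31, 23, 33, 38, 19.

16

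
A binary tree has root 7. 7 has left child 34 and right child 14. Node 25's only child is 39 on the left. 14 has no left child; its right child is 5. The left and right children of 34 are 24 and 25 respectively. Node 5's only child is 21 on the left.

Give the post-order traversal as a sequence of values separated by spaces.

Post-order visits the left subtree, then the right subtree, then the node.
At 7: go left to 34.
  At 34: go left to 24.
    24 is a leaf — visit 24.
  At 34: go right to 25.
    At 25: go left to 39.
      39 is a leaf — visit 39.
    At 25: no right child.
    Visit 25.
  Visit 34.
At 7: go right to 14.
  At 14: no left child.
  At 14: go right to 5.
    At 5: go left to 21.
      21 is a leaf — visit 21.
    At 5: no right child.
    Visit 5.
  Visit 14.
Visit 7.

24 39 25 34 21 5 14 7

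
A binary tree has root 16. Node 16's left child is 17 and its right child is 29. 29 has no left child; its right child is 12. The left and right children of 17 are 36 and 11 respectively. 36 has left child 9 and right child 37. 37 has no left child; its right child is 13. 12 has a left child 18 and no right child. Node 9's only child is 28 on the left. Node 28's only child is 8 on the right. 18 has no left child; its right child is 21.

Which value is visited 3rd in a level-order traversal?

29

Level-order visits nodes level by level from the root, left to right within each level.
Level 0: 16
Level 1: 17, 29
Level 2: 36, 11, 12
Level 3: 9, 37, 18
Level 4: 28, 13, 21
Level 5: 8
Full level-order sequence: 16, 17, 29, 36, 11, 12, 9, 37, 18, 28, 13, 21, 8.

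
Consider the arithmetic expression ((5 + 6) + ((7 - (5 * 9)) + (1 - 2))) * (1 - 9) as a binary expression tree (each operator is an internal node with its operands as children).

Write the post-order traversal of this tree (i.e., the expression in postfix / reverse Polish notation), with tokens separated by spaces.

5 6 + 7 5 9 * - 1 2 - + + 1 9 - *

Post-order on an expression tree gives postfix notation: for each operator, emit left operand, right operand, then the operator.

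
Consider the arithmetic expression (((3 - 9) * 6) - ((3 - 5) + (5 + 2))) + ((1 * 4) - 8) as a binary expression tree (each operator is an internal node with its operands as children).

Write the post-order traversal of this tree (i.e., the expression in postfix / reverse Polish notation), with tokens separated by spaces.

Post-order on an expression tree gives postfix notation: for each operator, emit left operand, right operand, then the operator.

3 9 - 6 * 3 5 - 5 2 + + - 1 4 * 8 - +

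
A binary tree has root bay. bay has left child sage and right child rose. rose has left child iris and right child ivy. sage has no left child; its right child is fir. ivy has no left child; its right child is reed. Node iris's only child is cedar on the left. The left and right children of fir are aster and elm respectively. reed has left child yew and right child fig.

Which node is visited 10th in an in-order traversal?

In-order visits the left subtree, then the node, then the right subtree.
At bay: go left to sage.
  At sage: no left child.
  Visit sage.
  At sage: go right to fir.
    At fir: go left to aster.
      aster is a leaf — visit aster.
    Visit fir.
    At fir: go right to elm.
      elm is a leaf — visit elm.
Visit bay.
At bay: go right to rose.
  At rose: go left to iris.
    At iris: go left to cedar.
      cedar is a leaf — visit cedar.
    Visit iris.
    At iris: no right child.
  Visit rose.
  At rose: go right to ivy.
    At ivy: no left child.
    Visit ivy.
    At ivy: go right to reed.
      At reed: go left to yew.
        yew is a leaf — visit yew.
      Visit reed.
      At reed: go right to fig.
        fig is a leaf — visit fig.
Full in-order sequence: sage, aster, fir, elm, bay, cedar, iris, rose, ivy, yew, reed, fig.

yew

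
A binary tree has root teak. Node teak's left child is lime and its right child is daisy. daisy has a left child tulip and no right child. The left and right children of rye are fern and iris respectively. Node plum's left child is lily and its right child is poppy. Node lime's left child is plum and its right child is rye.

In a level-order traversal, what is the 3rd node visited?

daisy

Level-order visits nodes level by level from the root, left to right within each level.
Level 0: teak
Level 1: lime, daisy
Level 2: plum, rye, tulip
Level 3: lily, poppy, fern, iris
Full level-order sequence: teak, lime, daisy, plum, rye, tulip, lily, poppy, fern, iris.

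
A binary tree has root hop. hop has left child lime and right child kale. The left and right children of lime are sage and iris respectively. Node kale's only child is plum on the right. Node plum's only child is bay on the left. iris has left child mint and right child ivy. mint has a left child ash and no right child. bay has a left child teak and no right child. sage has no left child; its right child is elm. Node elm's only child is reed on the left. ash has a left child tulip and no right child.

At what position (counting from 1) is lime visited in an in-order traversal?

4

In-order visits the left subtree, then the node, then the right subtree.
At hop: go left to lime.
  At lime: go left to sage.
    At sage: no left child.
    Visit sage.
    At sage: go right to elm.
      At elm: go left to reed.
        reed is a leaf — visit reed.
      Visit elm.
      At elm: no right child.
  Visit lime.
  At lime: go right to iris.
    At iris: go left to mint.
      At mint: go left to ash.
        At ash: go left to tulip.
          tulip is a leaf — visit tulip.
        Visit ash.
        At ash: no right child.
      Visit mint.
      At mint: no right child.
    Visit iris.
    At iris: go right to ivy.
      ivy is a leaf — visit ivy.
Visit hop.
At hop: go right to kale.
  At kale: no left child.
  Visit kale.
  At kale: go right to plum.
    At plum: go left to bay.
      At bay: go left to teak.
        teak is a leaf — visit teak.
      Visit bay.
      At bay: no right child.
    Visit plum.
    At plum: no right child.
Full in-order sequence: sage, reed, elm, lime, tulip, ash, mint, iris, ivy, hop, kale, teak, bay, plum.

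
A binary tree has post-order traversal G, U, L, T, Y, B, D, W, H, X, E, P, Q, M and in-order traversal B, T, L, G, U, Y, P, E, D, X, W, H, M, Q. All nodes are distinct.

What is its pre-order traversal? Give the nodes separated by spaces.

The last element of post-order is the root; it splits in-order into left and right subtrees.
Root M: left subtree has 12 nodes {B, T, L, G, U, Y, P, E, D, X, W, H}, right has 1 {Q}.
  Root P: left subtree has 6 nodes {B, T, L, G, U, Y}, right has 5 {E, D, X, W, H}.
    Root B: left subtree has 0 nodes { }, right has 5 {T, L, G, U, Y}.
      Root Y: left subtree has 4 nodes {T, L, G, U}, right has 0 { }.
        Root T: left subtree has 0 nodes { }, right has 3 {L, G, U}.
          Root L: left subtree has 0 nodes { }, right has 2 {G, U}.
            Root U: left subtree has 1 node {G}, right has 0 { }.
    Root E: left subtree has 0 nodes { }, right has 4 {D, X, W, H}.
      Root X: left subtree has 1 node {D}, right has 2 {W, H}.
        Root H: left subtree has 1 node {W}, right has 0 { }.

M P B Y T L U G E X D H W Q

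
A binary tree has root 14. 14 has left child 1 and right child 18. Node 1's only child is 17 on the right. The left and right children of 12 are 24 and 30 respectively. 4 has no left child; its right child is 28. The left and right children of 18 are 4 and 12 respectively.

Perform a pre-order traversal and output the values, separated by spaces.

Pre-order visits the node, then its left subtree, then its right subtree.
Visit 14.
At 14: go left to 1.
  Visit 1.
  At 1: no left child.
  At 1: go right to 17.
    17 is a leaf — visit 17.
At 14: go right to 18.
  Visit 18.
  At 18: go left to 4.
    Visit 4.
    At 4: no left child.
    At 4: go right to 28.
      28 is a leaf — visit 28.
  At 18: go right to 12.
    Visit 12.
    At 12: go left to 24.
      24 is a leaf — visit 24.
    At 12: go right to 30.
      30 is a leaf — visit 30.

14 1 17 18 4 28 12 24 30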